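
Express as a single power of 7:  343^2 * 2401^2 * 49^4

343^2 = 7^6; 2401^2 = 7^8; 49^4 = 7^8
Combine exponents: 7^22

7^22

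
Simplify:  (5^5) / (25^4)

5^(-3)

5^5 = 5^5; 25^4 = 5^8
Combine exponents: 5^(-3)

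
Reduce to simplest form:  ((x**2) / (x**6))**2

Inside the bracket: (x**-4)
Raise to the power 2: (x**-8)

x**(-8)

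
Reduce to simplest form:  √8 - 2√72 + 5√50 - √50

√8 = 2*√2; 2√72 = 12*√2; 5√50 = 25*√2; √50 = 5*√2
Combine: (2 - 12 + 25 - 5)·√2 = 10*√2

10*√2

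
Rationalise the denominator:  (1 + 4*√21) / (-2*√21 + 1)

(-169 - 6*√21)/83

Multiply numerator and denominator by 1 + 2*√21.
Denominator becomes -83; numerator becomes 6*√21 + 169.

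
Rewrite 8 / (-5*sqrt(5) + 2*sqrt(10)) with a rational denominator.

Multiply numerator and denominator by 2*sqrt(10) + 5*sqrt(5).
Denominator becomes -85; numerator becomes 16*sqrt(10) + 40*sqrt(5).

(-40*sqrt(5) - 16*sqrt(10))/85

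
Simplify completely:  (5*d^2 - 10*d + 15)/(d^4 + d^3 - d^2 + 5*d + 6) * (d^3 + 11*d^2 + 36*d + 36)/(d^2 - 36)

Factor: 5*d^2 - 10*d + 15 = 5*(d^2 - 2*d + 3);  d^4 + d^3 - d^2 + 5*d + 6 = (d^2 - 2*d + 3)*(d + 2)*(d + 1);  d^3 + 11*d^2 + 36*d + 36 = (d + 3)*(d + 6)*(d + 2);  d^2 - 36 = (d + 6)*(d - 6)
Cancel the common factors (d^2 - 2*d + 3), (d + 6), (d + 2).

(5*d + 15)/(d^2 - 5*d - 6)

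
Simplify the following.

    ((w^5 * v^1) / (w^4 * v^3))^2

Inside the bracket: w^1 * (v^-2)
Raise to the power 2: w^2 * (v^-4)

w^2/v^4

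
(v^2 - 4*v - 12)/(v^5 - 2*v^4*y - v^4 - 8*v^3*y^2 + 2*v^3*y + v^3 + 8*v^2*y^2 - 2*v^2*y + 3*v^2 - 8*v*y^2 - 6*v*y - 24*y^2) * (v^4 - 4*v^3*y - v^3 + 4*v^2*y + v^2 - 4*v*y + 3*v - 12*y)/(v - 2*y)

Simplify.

Factor: v^2 - 4*v - 12 = (v + 2)*(v - 6);  v^5 - 2*v^4*y - v^4 - 8*v^3*y^2 + 2*v^3*y + v^3 + 8*v^2*y^2 - 2*v^2*y + 3*v^2 - 8*v*y^2 - 6*v*y - 24*y^2 = (v + 1)*(v^2 - 2*v + 3)*(v + 2*y)*(v - 4*y);  v^4 - 4*v^3*y - v^3 + 4*v^2*y + v^2 - 4*v*y + 3*v - 12*y = (v + 1)*(v - 4*y)*(v^2 - 2*v + 3)
Cancel the common factors (v^2 - 2*v + 3), (v + 1), (v - 4*y).

(-v^2 + 4*v + 12)/(-v^2 + 4*y^2)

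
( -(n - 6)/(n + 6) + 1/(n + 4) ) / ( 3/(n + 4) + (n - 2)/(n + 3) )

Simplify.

Numerator: -(n - 6)/(n + 6) + 1/(n + 4) = (-n**2 + 3*n + 30)/(n**2 + 10*n + 24)
Denominator: 3/(n + 4) + (n - 2)/(n + 3) = (n**2 + 5*n + 1)/(n**2 + 7*n + 12)
Divide: ((-n**2 + 3*n + 30)/(n**2 + 10*n + 24)) · ((n**2 + 7*n + 12)/(n**2 + 5*n + 1)) = (-n**3 + 39*n + 90)/(n**3 + 11*n**2 + 31*n + 6)

(-n**3 + 39*n + 90)/(n**3 + 11*n**2 + 31*n + 6)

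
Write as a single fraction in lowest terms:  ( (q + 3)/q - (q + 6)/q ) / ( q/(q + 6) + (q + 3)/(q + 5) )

Numerator: (q + 3)/q - (q + 6)/q = -3/q
Denominator: q/(q + 6) + (q + 3)/(q + 5) = (2*q^2 + 14*q + 18)/(q^2 + 11*q + 30)
Divide: (-3/q) · ((q^2 + 11*q + 30)/(2*q^2 + 14*q + 18)) = (-3*q^2 - 33*q - 90)/(2*q^3 + 14*q^2 + 18*q)

(-3*q^2 - 33*q - 90)/(2*q^3 + 14*q^2 + 18*q)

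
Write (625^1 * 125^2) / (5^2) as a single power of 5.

5^8

625^1 = 5^4; 125^2 = 5^6; 5^2 = 5^2
Combine exponents: 5^8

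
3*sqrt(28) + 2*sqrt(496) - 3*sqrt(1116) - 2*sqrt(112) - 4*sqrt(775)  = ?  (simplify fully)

3*sqrt(28) = 6*sqrt(7); 2*sqrt(496) = 8*sqrt(31); 3*sqrt(1116) = 18*sqrt(31); 2*sqrt(112) = 8*sqrt(7); 4*sqrt(775) = 20*sqrt(31)

-30*sqrt(31) - 2*sqrt(7)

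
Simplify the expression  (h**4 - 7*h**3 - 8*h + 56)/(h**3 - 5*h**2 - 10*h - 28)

h - 2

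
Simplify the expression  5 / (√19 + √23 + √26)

Group as (√23 + √26) + √19; multiply by (√23 + √26) - √19, then rationalise the remaining surd.

(-5*√11362 + 40*√26 + 55*√23 + 75*√19)/746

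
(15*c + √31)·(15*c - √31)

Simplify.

225*c² - 31

(15*c)^2 - (√31)^2 = 225*c² - 31.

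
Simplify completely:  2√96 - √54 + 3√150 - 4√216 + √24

2√96 = 8*√6; √54 = 3*√6; 3√150 = 15*√6; 4√216 = 24*√6; √24 = 2*√6
Combine: (8 - 3 + 15 - 24 + 2)·√6 = -2*√6

-2*√6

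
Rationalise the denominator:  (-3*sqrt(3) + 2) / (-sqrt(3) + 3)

(-7*sqrt(3) - 3)/6

Multiply numerator and denominator by sqrt(3) + 3.
Denominator becomes 6; numerator becomes -7*sqrt(3) - 3.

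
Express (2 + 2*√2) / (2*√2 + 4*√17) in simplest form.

(-2 - √2 + 2*√17 + 2*√34)/66

Multiply numerator and denominator by -4*√17 + 2*√2.
Denominator becomes -264; numerator becomes -8*√34 - 8*√17 + 4*√2 + 8.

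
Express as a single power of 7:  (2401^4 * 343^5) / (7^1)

7^30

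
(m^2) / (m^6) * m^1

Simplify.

Quotient: (m^-4)
Multiply by m^1: add exponents.

m^(-3)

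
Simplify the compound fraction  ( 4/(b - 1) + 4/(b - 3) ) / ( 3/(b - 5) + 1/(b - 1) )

(2*b - 10)/(b - 3)

Numerator: 4/(b - 1) + 4/(b - 3) = (8*b - 16)/(b^2 - 4*b + 3)
Denominator: 3/(b - 5) + 1/(b - 1) = (4*b - 8)/(b^2 - 6*b + 5)
Divide: ((8*b - 16)/(b^2 - 4*b + 3)) · ((b^2 - 6*b + 5)/(4*b - 8)) = (2*b - 10)/(b - 3)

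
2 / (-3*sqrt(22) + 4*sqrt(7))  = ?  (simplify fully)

(-3*sqrt(22) - 4*sqrt(7))/43

Multiply numerator and denominator by 4*sqrt(7) + 3*sqrt(22).
Denominator becomes -86; numerator becomes 8*sqrt(7) + 6*sqrt(22).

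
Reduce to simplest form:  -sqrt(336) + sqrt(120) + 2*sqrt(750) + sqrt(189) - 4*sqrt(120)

sqrt(336) = 4*sqrt(21); sqrt(120) = 2*sqrt(30); 2*sqrt(750) = 10*sqrt(30); sqrt(189) = 3*sqrt(21); 4*sqrt(120) = 8*sqrt(30)

-sqrt(21) + 4*sqrt(30)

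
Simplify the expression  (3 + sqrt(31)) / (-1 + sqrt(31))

(2*sqrt(31) + 17)/15

Multiply numerator and denominator by -sqrt(31) - 1.
Denominator becomes -30; numerator becomes -34 - 4*sqrt(31).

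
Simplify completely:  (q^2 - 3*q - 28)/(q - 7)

Factor: q^2 - 3*q - 28 = (q + 4)*(q - 7)
Cancel the common factor (q - 7).

q + 4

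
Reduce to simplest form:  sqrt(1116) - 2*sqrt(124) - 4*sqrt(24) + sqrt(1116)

-8*sqrt(6) + 8*sqrt(31)

sqrt(1116) = 6*sqrt(31); 2*sqrt(124) = 4*sqrt(31); 4*sqrt(24) = 8*sqrt(6); sqrt(1116) = 6*sqrt(31)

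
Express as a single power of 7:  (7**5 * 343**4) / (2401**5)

7**5 = 7**5; 343**4 = 7**12; 2401**5 = 7**20
Combine exponents: 7**(-3)

7**(-3)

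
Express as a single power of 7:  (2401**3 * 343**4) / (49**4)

2401**3 = 7**12; 343**4 = 7**12; 49**4 = 7**8
Combine exponents: 7**16

7**16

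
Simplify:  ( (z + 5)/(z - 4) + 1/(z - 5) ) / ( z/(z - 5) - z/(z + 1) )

(z³ + 2*z² - 28*z - 29)/(6*z² - 24*z)

Numerator: (z + 5)/(z - 4) + 1/(z - 5) = (z² + z - 29)/(z² - 9*z + 20)
Denominator: z/(z - 5) - z/(z + 1) = 6*z/(z² - 4*z - 5)
Divide: ((z² + z - 29)/(z² - 9*z + 20)) · ((z² - 4*z - 5)/(6*z)) = (z³ + 2*z² - 28*z - 29)/(6*z² - 24*z)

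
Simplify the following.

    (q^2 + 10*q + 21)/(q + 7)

q + 3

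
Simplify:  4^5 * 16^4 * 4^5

4^5 = 2^10; 16^4 = 2^16; 4^5 = 2^10
Combine exponents: 2^36

2^36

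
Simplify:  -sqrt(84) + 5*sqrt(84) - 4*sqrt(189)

-4*sqrt(21)

sqrt(84) = 2*sqrt(21); 5*sqrt(84) = 10*sqrt(21); 4*sqrt(189) = 12*sqrt(21)
Combine: (-2 + 10 - 12)·sqrt(21) = -4*sqrt(21)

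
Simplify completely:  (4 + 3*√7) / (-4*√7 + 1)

(-88 - 19*√7)/111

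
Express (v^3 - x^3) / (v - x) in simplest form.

v^2 + v*x + x^2

v^3 - x^3 = (v - x)(v^2 + v*x + x^2).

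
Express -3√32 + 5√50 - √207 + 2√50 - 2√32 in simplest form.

-3*√23 + 15*√2

3√32 = 12*√2; 5√50 = 25*√2; √207 = 3*√23; 2√50 = 10*√2; 2√32 = 8*√2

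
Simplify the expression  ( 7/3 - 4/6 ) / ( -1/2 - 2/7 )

Numerator: 7/3 - 4/6 = 5/3
Denominator: -1/2 - 2/7 = -11/14
Divide: (5/3) · (-14/11) = -70/33

-70/33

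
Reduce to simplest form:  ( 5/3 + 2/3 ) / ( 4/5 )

35/12

Numerator: 5/3 + 2/3 = 7/3
Denominator: 4/5 = 4/5
Divide: (7/3) · (5/4) = 35/12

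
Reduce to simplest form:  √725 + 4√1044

29*√29

√725 = 5*√29; 4√1044 = 24*√29
Combine: (5 + 24)·√29 = 29*√29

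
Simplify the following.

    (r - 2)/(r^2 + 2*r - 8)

Factor: r^2 + 2*r - 8 = (r - 2)*(r + 4)
Cancel the common factor (r - 2).

1/(r + 4)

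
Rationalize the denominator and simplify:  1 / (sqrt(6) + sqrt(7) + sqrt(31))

Group as (sqrt(6) + sqrt(31)) + sqrt(7); multiply by (sqrt(6) + sqrt(31)) - sqrt(7), then rationalise the remaining surd.

(-15*sqrt(7) - 16*sqrt(6) + sqrt(1302) + 9*sqrt(31))/78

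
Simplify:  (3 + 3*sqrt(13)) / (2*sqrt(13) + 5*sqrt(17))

Multiply numerator and denominator by -5*sqrt(17) + 2*sqrt(13).
Denominator becomes -373; numerator becomes -15*sqrt(221) - 15*sqrt(17) + 6*sqrt(13) + 78.

(-78 - 6*sqrt(13) + 15*sqrt(17) + 15*sqrt(221))/373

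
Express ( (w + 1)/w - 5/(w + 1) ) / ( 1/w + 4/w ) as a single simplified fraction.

(w^2 - 3*w + 1)/(5*w + 5)

Numerator: (w + 1)/w - 5/(w + 1) = (w^2 - 3*w + 1)/(w^2 + w)
Denominator: 1/w + 4/w = 5/w
Divide: ((w^2 - 3*w + 1)/(w^2 + w)) · (w/5) = (w^2 - 3*w + 1)/(5*w + 5)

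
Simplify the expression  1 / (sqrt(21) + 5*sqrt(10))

(-sqrt(21) + 5*sqrt(10))/229

Multiply numerator and denominator by -5*sqrt(10) + sqrt(21).
Denominator becomes -229; numerator becomes -5*sqrt(10) + sqrt(21).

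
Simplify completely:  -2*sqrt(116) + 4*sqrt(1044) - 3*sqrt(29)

17*sqrt(29)

2*sqrt(116) = 4*sqrt(29); 4*sqrt(1044) = 24*sqrt(29); 3*sqrt(29) = 3*sqrt(29)
Combine: (-4 + 24 - 3)·sqrt(29) = 17*sqrt(29)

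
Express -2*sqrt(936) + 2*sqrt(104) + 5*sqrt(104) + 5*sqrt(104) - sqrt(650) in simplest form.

2*sqrt(936) = 12*sqrt(26); 2*sqrt(104) = 4*sqrt(26); 5*sqrt(104) = 10*sqrt(26); 5*sqrt(104) = 10*sqrt(26); sqrt(650) = 5*sqrt(26)
Combine: (-12 + 4 + 10 + 10 - 5)·sqrt(26) = 7*sqrt(26)

7*sqrt(26)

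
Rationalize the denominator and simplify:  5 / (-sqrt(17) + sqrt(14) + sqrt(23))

(-50*sqrt(17) + 20*sqrt(23) + 65*sqrt(14) + 5*sqrt(5474))/444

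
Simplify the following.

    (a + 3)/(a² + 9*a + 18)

Factor: a² + 9*a + 18 = (a + 6)·(a + 3)
Cancel the common factor (a + 3).

1/(a + 6)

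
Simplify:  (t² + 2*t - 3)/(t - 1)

t + 3

Factor: t² + 2*t - 3 = (t + 3)·(t - 1)
Cancel the common factor (t - 1).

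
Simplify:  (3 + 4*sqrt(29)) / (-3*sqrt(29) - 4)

Multiply numerator and denominator by -4 + 3*sqrt(29).
Denominator becomes -245; numerator becomes -7*sqrt(29) + 336.

(-48 + sqrt(29))/35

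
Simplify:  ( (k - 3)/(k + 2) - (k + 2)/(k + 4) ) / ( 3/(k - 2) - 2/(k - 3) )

Numerator: (k - 3)/(k + 2) - (k + 2)/(k + 4) = (-3*k - 16)/(k² + 6*k + 8)
Denominator: 3/(k - 2) - 2/(k - 3) = (k - 5)/(k² - 5*k + 6)
Divide: ((-3*k - 16)/(k² + 6*k + 8)) · ((k² - 5*k + 6)/(k - 5)) = (-3*k³ - k² + 62*k - 96)/(k³ + k² - 22*k - 40)

(-3*k³ - k² + 62*k - 96)/(k³ + k² - 22*k - 40)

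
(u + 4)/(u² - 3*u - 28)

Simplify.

Factor: u² - 3*u - 28 = (u - 7)·(u + 4)
Cancel the common factor (u + 4).

1/(u - 7)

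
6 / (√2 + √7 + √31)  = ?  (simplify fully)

(-39*√7 - 54*√2 + 3*√434 + 33*√31)/107

Group as (√2 + √7) + √31; multiply by (√2 + √7) - √31, then rationalise the remaining surd.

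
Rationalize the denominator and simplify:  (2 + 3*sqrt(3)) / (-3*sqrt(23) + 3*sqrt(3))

(-3*sqrt(69) - 2*sqrt(23) - 9 - 2*sqrt(3))/60

Multiply numerator and denominator by 3*sqrt(3) + 3*sqrt(23).
Denominator becomes -180; numerator becomes 6*sqrt(3) + 27 + 6*sqrt(23) + 9*sqrt(69).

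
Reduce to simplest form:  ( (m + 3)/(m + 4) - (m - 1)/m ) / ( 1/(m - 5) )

(4*m - 20)/(m² + 4*m)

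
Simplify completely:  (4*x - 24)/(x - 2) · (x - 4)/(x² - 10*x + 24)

Factor: 4*x - 24 = 4·(x - 6);  x² - 10*x + 24 = (x - 6)·(x - 4)
Cancel the common factors (x - 6), (x - 4).

4/(x - 2)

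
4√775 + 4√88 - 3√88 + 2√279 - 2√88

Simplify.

-2*√22 + 26*√31

4√775 = 20*√31; 4√88 = 8*√22; 3√88 = 6*√22; 2√279 = 6*√31; 2√88 = 4*√22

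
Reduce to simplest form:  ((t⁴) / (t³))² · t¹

Inside the bracket: t¹
Raise to the power 2: t²
Multiply by t¹: add exponents.

t³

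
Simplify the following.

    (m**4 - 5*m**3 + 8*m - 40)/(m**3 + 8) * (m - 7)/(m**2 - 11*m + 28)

(m - 5)/(m - 4)

Factor: m**4 - 5*m**3 + 8*m - 40 = (m + 2)*(m - 5)*(m**2 - 2*m + 4);  m**3 + 8 = (m**2 - 2*m + 4)*(m + 2);  m**2 - 11*m + 28 = (m - 4)*(m - 7)
Cancel the common factors (m**2 - 2*m + 4), (m - 7), (m + 2).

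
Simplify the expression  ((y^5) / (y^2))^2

y^6

Inside the bracket: y^3
Raise to the power 2: y^6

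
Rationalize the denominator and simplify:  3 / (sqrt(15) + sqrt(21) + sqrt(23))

Group as (sqrt(21) + sqrt(23)) + sqrt(15); multiply by (sqrt(21) + sqrt(23)) - sqrt(15), then rationalise the remaining surd.

(-18*sqrt(805) + 39*sqrt(23) + 51*sqrt(21) + 87*sqrt(15))/1091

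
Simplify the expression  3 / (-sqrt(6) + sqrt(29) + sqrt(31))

(-81*sqrt(6) + 6*sqrt(31) + 12*sqrt(29) + 3*sqrt(5394))/340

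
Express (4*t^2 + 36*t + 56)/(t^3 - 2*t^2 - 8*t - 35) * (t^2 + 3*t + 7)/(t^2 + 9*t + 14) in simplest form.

Factor: 4*t^2 + 36*t + 56 = 4*(t + 7)*(t + 2);  t^3 - 2*t^2 - 8*t - 35 = (t - 5)*(t^2 + 3*t + 7);  t^2 + 9*t + 14 = (t + 7)*(t + 2)
Cancel the common factors (t^2 + 3*t + 7), (t + 7), (t + 2).

4/(t - 5)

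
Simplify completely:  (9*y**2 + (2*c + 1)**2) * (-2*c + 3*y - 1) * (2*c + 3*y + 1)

-16*c**4 - 32*c**3 - 24*c**2 - 8*c + 81*y**4 - 1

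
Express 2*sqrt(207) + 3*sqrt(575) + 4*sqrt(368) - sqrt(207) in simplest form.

2*sqrt(207) = 6*sqrt(23); 3*sqrt(575) = 15*sqrt(23); 4*sqrt(368) = 16*sqrt(23); sqrt(207) = 3*sqrt(23)
Combine: (6 + 15 + 16 - 3)·sqrt(23) = 34*sqrt(23)

34*sqrt(23)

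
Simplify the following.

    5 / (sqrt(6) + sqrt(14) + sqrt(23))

Group as (sqrt(6) + sqrt(23)) + sqrt(14); multiply by (sqrt(6) + sqrt(23)) - sqrt(14), then rationalise the remaining surd.

(-20*sqrt(483) - 15*sqrt(23) + 75*sqrt(14) + 155*sqrt(6))/327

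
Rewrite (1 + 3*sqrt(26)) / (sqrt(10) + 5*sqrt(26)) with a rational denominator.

Multiply numerator and denominator by -sqrt(10) + 5*sqrt(26).
Denominator becomes 640; numerator becomes -6*sqrt(65) - sqrt(10) + 5*sqrt(26) + 390.

(-6*sqrt(65) - sqrt(10) + 5*sqrt(26) + 390)/640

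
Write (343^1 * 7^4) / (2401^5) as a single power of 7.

343^1 = 7^3; 7^4 = 7^4; 2401^5 = 7^20
Combine exponents: 7^(-13)

7^(-13)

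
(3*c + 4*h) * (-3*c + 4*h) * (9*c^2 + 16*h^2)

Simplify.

((4*h)+(3*c))((4*h)-(3*c)) = -9*c^2 + 16*h^2; continue pairing.

-81*c^4 + 256*h^4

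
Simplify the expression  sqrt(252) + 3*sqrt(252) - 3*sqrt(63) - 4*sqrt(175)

-5*sqrt(7)

sqrt(252) = 6*sqrt(7); 3*sqrt(252) = 18*sqrt(7); 3*sqrt(63) = 9*sqrt(7); 4*sqrt(175) = 20*sqrt(7)
Combine: (6 + 18 - 9 - 20)·sqrt(7) = -5*sqrt(7)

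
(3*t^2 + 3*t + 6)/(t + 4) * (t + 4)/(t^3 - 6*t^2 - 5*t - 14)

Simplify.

3/(t - 7)

Factor: 3*t^2 + 3*t + 6 = 3*(t^2 + t + 2);  t^3 - 6*t^2 - 5*t - 14 = (t - 7)*(t^2 + t + 2)
Cancel the common factors (t^2 + t + 2), (t + 4).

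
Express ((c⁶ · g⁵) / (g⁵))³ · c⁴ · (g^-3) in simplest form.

c^22/g³

Inside the bracket: c⁶
Raise to the power 3: c^18
Multiply by c⁴ · (g^-3): add exponents.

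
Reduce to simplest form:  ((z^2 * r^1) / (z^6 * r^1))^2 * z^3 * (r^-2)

Inside the bracket: (z^-4)
Raise to the power 2: (z^-8)
Multiply by z^3 * (r^-2): add exponents.

1/(r^2*z^5)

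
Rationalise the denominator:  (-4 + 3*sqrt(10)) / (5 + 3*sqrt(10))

(-27*sqrt(10) + 110)/65

Multiply numerator and denominator by -3*sqrt(10) + 5.
Denominator becomes -65; numerator becomes -110 + 27*sqrt(10).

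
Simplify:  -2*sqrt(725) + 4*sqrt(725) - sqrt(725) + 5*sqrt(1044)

2*sqrt(725) = 10*sqrt(29); 4*sqrt(725) = 20*sqrt(29); sqrt(725) = 5*sqrt(29); 5*sqrt(1044) = 30*sqrt(29)
Combine: (-10 + 20 - 5 + 30)·sqrt(29) = 35*sqrt(29)

35*sqrt(29)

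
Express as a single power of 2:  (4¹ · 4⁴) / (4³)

2^4

4¹ = 2^2; 4⁴ = 2^8; 4³ = 2^6
Combine exponents: 2^4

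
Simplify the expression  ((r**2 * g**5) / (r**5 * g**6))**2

1/(g**2*r**6)

Inside the bracket: (r**-3) * (g**-1)
Raise to the power 2: (r**-6) * (g**-2)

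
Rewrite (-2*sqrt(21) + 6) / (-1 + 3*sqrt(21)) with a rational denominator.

Multiply numerator and denominator by -3*sqrt(21) - 1.
Denominator becomes -188; numerator becomes -16*sqrt(21) + 120.

(-30 + 4*sqrt(21))/47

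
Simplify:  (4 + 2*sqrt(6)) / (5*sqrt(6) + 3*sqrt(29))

Multiply numerator and denominator by -3*sqrt(29) + 5*sqrt(6).
Denominator becomes -111; numerator becomes -6*sqrt(174) - 12*sqrt(29) + 20*sqrt(6) + 60.

(-60 - 20*sqrt(6) + 12*sqrt(29) + 6*sqrt(174))/111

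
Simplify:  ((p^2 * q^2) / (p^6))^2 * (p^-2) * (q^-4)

p^(-10)

Inside the bracket: (p^-4) * q^2
Raise to the power 2: (p^-8) * q^4
Multiply by (p^-2) * (q^-4): add exponents.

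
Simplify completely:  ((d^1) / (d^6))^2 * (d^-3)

Inside the bracket: (d^-5)
Raise to the power 2: (d^-10)
Multiply by (d^-3): add exponents.

d^(-13)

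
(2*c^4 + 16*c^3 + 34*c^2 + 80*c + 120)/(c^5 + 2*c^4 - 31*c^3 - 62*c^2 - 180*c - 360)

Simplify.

2/(c - 6)

Factor: 2*c^4 + 16*c^3 + 34*c^2 + 80*c + 120 = 2*(c + 2)*(c + 6)*(c^2 + 5);  c^5 + 2*c^4 - 31*c^3 - 62*c^2 - 180*c - 360 = (c - 6)*(c + 6)*(c + 2)*(c^2 + 5)
Cancel the common factors (c^2 + 5), (c + 2), (c + 6).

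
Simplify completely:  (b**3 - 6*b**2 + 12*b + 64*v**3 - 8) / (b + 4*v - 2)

b**2 - 4*b*v - 4*b + 16*v**2 + 8*v + 4

(4*v)**3 + (b - 2)**3 = (b + 4*v - 2)(b**2 - 4*b*v - 4*b + 16*v**2 + 8*v + 4).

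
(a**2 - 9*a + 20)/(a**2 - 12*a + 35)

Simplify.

Factor: a**2 - 9*a + 20 = (a - 5)*(a - 4);  a**2 - 12*a + 35 = (a - 7)*(a - 5)
Cancel the common factor (a - 5).

(a - 4)/(a - 7)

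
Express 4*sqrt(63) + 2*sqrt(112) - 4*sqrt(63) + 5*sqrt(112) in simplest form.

28*sqrt(7)

4*sqrt(63) = 12*sqrt(7); 2*sqrt(112) = 8*sqrt(7); 4*sqrt(63) = 12*sqrt(7); 5*sqrt(112) = 20*sqrt(7)
Combine: (12 + 8 - 12 + 20)·sqrt(7) = 28*sqrt(7)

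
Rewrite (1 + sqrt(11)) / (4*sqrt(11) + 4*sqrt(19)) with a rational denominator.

Multiply numerator and denominator by -4*sqrt(19) + 4*sqrt(11).
Denominator becomes -128; numerator becomes -4*sqrt(209) - 4*sqrt(19) + 4*sqrt(11) + 44.

(-11 - sqrt(11) + sqrt(19) + sqrt(209))/32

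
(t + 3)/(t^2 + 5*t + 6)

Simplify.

Factor: t^2 + 5*t + 6 = (t + 2)*(t + 3)
Cancel the common factor (t + 3).

1/(t + 2)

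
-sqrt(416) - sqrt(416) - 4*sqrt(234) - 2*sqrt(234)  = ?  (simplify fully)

-26*sqrt(26)

sqrt(416) = 4*sqrt(26); sqrt(416) = 4*sqrt(26); 4*sqrt(234) = 12*sqrt(26); 2*sqrt(234) = 6*sqrt(26)
Combine: (-4 - 4 - 12 - 6)·sqrt(26) = -26*sqrt(26)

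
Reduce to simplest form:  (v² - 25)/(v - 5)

v + 5

Factor: v² - 25 = (v + 5)·(v - 5)
Cancel the common factor (v - 5).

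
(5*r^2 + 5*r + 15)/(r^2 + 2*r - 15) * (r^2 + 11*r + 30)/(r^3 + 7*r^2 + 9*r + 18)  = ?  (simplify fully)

5/(r - 3)

Factor: 5*r^2 + 5*r + 15 = 5*(r^2 + r + 3);  r^2 + 2*r - 15 = (r - 3)*(r + 5);  r^2 + 11*r + 30 = (r + 5)*(r + 6);  r^3 + 7*r^2 + 9*r + 18 = (r + 6)*(r^2 + r + 3)
Cancel the common factors (r^2 + r + 3), (r + 6), (r + 5).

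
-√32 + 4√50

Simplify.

16*√2

√32 = 4*√2; 4√50 = 20*√2
Combine: (-4 + 20)·√2 = 16*√2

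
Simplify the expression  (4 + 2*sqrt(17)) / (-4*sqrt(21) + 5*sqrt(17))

Multiply numerator and denominator by 4*sqrt(21) + 5*sqrt(17).
Denominator becomes 89; numerator becomes 16*sqrt(21) + 20*sqrt(17) + 8*sqrt(357) + 170.

(16*sqrt(21) + 20*sqrt(17) + 8*sqrt(357) + 170)/89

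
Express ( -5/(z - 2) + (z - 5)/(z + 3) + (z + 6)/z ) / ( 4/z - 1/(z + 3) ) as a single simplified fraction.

Numerator: -5/(z - 2) + (z - 5)/(z + 3) + (z + 6)/z = (2*z^3 - 5*z^2 - 5*z - 36)/(z^3 + z^2 - 6*z)
Denominator: 4/z - 1/(z + 3) = (3*z + 12)/(z^2 + 3*z)
Divide: ((2*z^3 - 5*z^2 - 5*z - 36)/(z^3 + z^2 - 6*z)) · ((z^2 + 3*z)/(3*z + 12)) = (2*z^3 - 5*z^2 - 5*z - 36)/(3*z^2 + 6*z - 24)

(2*z^3 - 5*z^2 - 5*z - 36)/(3*z^2 + 6*z - 24)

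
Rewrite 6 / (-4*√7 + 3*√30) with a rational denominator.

Multiply numerator and denominator by 4*√7 + 3*√30.
Denominator becomes 158; numerator becomes 24*√7 + 18*√30.

(12*√7 + 9*√30)/79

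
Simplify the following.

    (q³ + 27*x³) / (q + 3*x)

q² - 3*q*x + 9*x²

q^3 + (3*x)^3 = (q + 3*x)(q² - 3*q*x + 9*x²).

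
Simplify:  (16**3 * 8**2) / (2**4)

16**3 = 2**12; 8**2 = 2**6; 2**4 = 2**4
Combine exponents: 2**14

2**14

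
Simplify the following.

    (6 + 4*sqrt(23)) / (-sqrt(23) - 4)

(-68 + 10*sqrt(23))/7

Multiply numerator and denominator by -4 + sqrt(23).
Denominator becomes -7; numerator becomes -10*sqrt(23) + 68.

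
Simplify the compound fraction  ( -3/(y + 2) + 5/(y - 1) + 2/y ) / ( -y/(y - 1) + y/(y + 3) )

Numerator: -3/(y + 2) + 5/(y - 1) + 2/y = (4*y^2 + 15*y - 4)/(y^3 + y^2 - 2*y)
Denominator: -y/(y - 1) + y/(y + 3) = -4*y/(y^2 + 2*y - 3)
Divide: ((4*y^2 + 15*y - 4)/(y^3 + y^2 - 2*y)) · (-(y^2 + 2*y - 3)/(4*y)) = (-4*y^3 - 27*y^2 - 41*y + 12)/(4*y^3 + 8*y^2)

(-4*y^3 - 27*y^2 - 41*y + 12)/(4*y^3 + 8*y^2)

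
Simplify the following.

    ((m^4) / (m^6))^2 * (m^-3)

m^(-7)

Inside the bracket: (m^-2)
Raise to the power 2: (m^-4)
Multiply by (m^-3): add exponents.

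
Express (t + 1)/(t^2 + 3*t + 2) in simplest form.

1/(t + 2)

Factor: t^2 + 3*t + 2 = (t + 2)*(t + 1)
Cancel the common factor (t + 1).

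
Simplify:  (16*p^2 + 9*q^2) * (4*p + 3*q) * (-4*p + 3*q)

Telescope via difference of squares: ((3*q)+(4*p))((3*q)-(4*p)) = -16*p^2 + 9*q^2, then repeat with the next factor.

-256*p^4 + 81*q^4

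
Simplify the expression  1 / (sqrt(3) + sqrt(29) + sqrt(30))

(-3*sqrt(290) + sqrt(30) + 2*sqrt(29) + 28*sqrt(3))/172

Group as (sqrt(29) + sqrt(30)) + sqrt(3); multiply by (sqrt(29) + sqrt(30)) - sqrt(3), then rationalise the remaining surd.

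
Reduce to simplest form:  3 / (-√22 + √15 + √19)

Group as (√15 + √19) - √22; multiply by (√15 + √19) + √22, then rationalise the remaining surd.

(-6*√22 + 9*√19 + 13*√15 + √6270)/166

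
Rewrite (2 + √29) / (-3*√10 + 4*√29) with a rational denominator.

Multiply numerator and denominator by 3*√10 + 4*√29.
Denominator becomes 374; numerator becomes 6*√10 + 8*√29 + 3*√290 + 116.

(6*√10 + 8*√29 + 3*√290 + 116)/374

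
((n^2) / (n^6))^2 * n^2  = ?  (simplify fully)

Inside the bracket: (n^-4)
Raise to the power 2: (n^-8)
Multiply by n^2: add exponents.

n^(-6)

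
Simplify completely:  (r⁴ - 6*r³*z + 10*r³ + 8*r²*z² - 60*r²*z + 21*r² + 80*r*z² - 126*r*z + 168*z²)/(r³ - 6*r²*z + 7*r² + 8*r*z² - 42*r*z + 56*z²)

r + 3

Factor: r⁴ - 6*r³*z + 10*r³ + 8*r²*z² - 60*r²*z + 21*r² + 80*r*z² - 126*r*z + 168*z² = (r + 7)·(r + 3)·(r - 4*z)·(r - 2*z);  r³ - 6*r²*z + 7*r² + 8*r*z² - 42*r*z + 56*z² = (r + 7)·(r - 4*z)·(r - 2*z)
Cancel the common factors (r - 2*z), (r - 4*z), (r + 7).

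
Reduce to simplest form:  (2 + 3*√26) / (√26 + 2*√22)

(-39 - √26 + 2*√22 + 6*√143)/31

Multiply numerator and denominator by -2*√22 + √26.
Denominator becomes -62; numerator becomes -12*√143 - 4*√22 + 2*√26 + 78.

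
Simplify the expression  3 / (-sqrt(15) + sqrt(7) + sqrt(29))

Group as (sqrt(7) + sqrt(29)) - sqrt(15); multiply by (sqrt(7) + sqrt(29)) + sqrt(15), then rationalise the remaining surd.

(-63*sqrt(15) - 21*sqrt(29) + 111*sqrt(7) + 6*sqrt(3045))/371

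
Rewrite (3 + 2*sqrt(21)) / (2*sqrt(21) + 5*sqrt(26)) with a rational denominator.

(-84 - 6*sqrt(21) + 15*sqrt(26) + 10*sqrt(546))/566

Multiply numerator and denominator by -5*sqrt(26) + 2*sqrt(21).
Denominator becomes -566; numerator becomes -10*sqrt(546) - 15*sqrt(26) + 6*sqrt(21) + 84.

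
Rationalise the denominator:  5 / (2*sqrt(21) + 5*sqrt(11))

Multiply numerator and denominator by -5*sqrt(11) + 2*sqrt(21).
Denominator becomes -191; numerator becomes -25*sqrt(11) + 10*sqrt(21).

(-10*sqrt(21) + 25*sqrt(11))/191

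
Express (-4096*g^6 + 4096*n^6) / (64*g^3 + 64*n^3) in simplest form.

-64*g^3 + 64*n^3

Difference of sixth powers: factor out (64*g^3 + 64*n^3).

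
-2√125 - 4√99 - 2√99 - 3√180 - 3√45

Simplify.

2√125 = 10*√5; 4√99 = 12*√11; 2√99 = 6*√11; 3√180 = 18*√5; 3√45 = 9*√5

-37*√5 - 18*√11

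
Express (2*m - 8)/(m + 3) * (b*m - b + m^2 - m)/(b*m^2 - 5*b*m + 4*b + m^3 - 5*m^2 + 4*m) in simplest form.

Factor: 2*m - 8 = 2*(m - 4);  b*m - b + m^2 - m = (m - 1)*(b + m);  b*m^2 - 5*b*m + 4*b + m^3 - 5*m^2 + 4*m = (m - 4)*(m - 1)*(b + m)
Cancel the common factors (m - 4), (b + m), (m - 1).

2/(m + 3)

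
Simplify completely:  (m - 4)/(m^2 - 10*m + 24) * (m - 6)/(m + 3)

1/(m + 3)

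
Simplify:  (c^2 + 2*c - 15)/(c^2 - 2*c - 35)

Factor: c^2 + 2*c - 15 = (c + 5)*(c - 3);  c^2 - 2*c - 35 = (c - 7)*(c + 5)
Cancel the common factor (c + 5).

(c - 3)/(c - 7)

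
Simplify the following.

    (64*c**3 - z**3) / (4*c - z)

16*c**2 + 4*c*z + z**2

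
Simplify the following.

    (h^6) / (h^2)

h^4

Quotient: h^4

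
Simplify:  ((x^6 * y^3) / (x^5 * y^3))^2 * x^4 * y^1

x^6*y

Inside the bracket: x^1
Raise to the power 2: x^2
Multiply by x^4 * y^1: add exponents.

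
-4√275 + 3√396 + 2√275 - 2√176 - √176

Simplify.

4√275 = 20*√11; 3√396 = 18*√11; 2√275 = 10*√11; 2√176 = 8*√11; √176 = 4*√11
Combine: (-20 + 18 + 10 - 8 - 4)·√11 = -4*√11

-4*√11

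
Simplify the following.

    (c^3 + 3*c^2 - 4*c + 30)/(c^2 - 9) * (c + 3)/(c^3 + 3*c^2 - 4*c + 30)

Factor: c^3 + 3*c^2 - 4*c + 30 = (c^2 - 2*c + 6)*(c + 5);  c^2 - 9 = (c - 3)*(c + 3);  c^3 + 3*c^2 - 4*c + 30 = (c^2 - 2*c + 6)*(c + 5)
Cancel the common factors (c^2 - 2*c + 6), (c + 3), (c + 5).

1/(c - 3)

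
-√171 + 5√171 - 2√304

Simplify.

√171 = 3*√19; 5√171 = 15*√19; 2√304 = 8*√19
Combine: (-3 + 15 - 8)·√19 = 4*√19

4*√19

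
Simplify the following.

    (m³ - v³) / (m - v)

m² + m*v + v²

Apply the difference-of-cubes factorisation and cancel (m - v).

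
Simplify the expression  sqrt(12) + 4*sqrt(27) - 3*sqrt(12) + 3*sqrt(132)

8*sqrt(3) + 6*sqrt(33)

sqrt(12) = 2*sqrt(3); 4*sqrt(27) = 12*sqrt(3); 3*sqrt(12) = 6*sqrt(3); 3*sqrt(132) = 6*sqrt(33)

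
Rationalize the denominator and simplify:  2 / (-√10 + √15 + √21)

Group as (√15 + √21) - √10; multiply by (√15 + √21) + √10, then rationalise the remaining surd.

(-13*√10 + 2*√21 + 8*√15 + 15*√14)/146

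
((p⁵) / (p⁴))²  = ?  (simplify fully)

p²

Inside the bracket: p¹
Raise to the power 2: p²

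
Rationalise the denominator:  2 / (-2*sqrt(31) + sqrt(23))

Multiply numerator and denominator by sqrt(23) + 2*sqrt(31).
Denominator becomes -101; numerator becomes 2*sqrt(23) + 4*sqrt(31).

(-4*sqrt(31) - 2*sqrt(23))/101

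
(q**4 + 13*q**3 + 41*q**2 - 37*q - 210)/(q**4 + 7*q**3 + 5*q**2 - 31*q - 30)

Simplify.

(q + 7)/(q + 1)

Factor: q**4 + 13*q**3 + 41*q**2 - 37*q - 210 = (q + 5)*(q - 2)*(q + 3)*(q + 7);  q**4 + 7*q**3 + 5*q**2 - 31*q - 30 = (q + 1)*(q - 2)*(q + 3)*(q + 5)
Cancel the common factors (q + 5), (q - 2), (q + 3).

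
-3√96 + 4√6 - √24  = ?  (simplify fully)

3√96 = 12*√6; 4√6 = 4*√6; √24 = 2*√6
Combine: (-12 + 4 - 2)·√6 = -10*√6

-10*√6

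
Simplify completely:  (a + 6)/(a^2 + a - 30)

1/(a - 5)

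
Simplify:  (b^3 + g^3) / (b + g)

b^2 - b*g + g^2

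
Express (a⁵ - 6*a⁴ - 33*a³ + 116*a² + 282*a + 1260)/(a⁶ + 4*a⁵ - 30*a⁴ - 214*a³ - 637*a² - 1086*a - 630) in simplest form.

(a - 6)/(a² + 4*a + 3)

Factor: a⁵ - 6*a⁴ - 33*a³ + 116*a² + 282*a + 1260 = (a - 7)·(a - 6)·(a + 5)·(a² + 2*a + 6);  a⁶ + 4*a⁵ - 30*a⁴ - 214*a³ - 637*a² - 1086*a - 630 = (a + 5)·(a - 7)·(a + 1)·(a + 3)·(a² + 2*a + 6)
Cancel the common factors (a² + 2*a + 6), (a - 7), (a + 5).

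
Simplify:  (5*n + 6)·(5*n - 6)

25*n² - 36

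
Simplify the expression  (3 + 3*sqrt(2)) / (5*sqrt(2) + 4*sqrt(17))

(-10 - 5*sqrt(2) + 4*sqrt(17) + 4*sqrt(34))/74

Multiply numerator and denominator by -4*sqrt(17) + 5*sqrt(2).
Denominator becomes -222; numerator becomes -12*sqrt(34) - 12*sqrt(17) + 15*sqrt(2) + 30.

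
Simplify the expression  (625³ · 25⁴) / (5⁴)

625³ = 5^12; 25⁴ = 5^8; 5⁴ = 5^4
Combine exponents: 5^16

5^16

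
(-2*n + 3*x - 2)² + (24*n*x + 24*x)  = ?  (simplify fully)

(2*n + 3*x + 2)²

Expanding gives 4*n² + 12*n*x + 8*n + 9*x² + 12*x + 4, a perfect square.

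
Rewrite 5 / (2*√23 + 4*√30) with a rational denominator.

Multiply numerator and denominator by -2*√23 + 4*√30.
Denominator becomes 388; numerator becomes -10*√23 + 20*√30.

(-5*√23 + 10*√30)/194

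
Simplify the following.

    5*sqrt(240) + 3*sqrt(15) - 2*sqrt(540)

5*sqrt(240) = 20*sqrt(15); 3*sqrt(15) = 3*sqrt(15); 2*sqrt(540) = 12*sqrt(15)
Combine: (20 + 3 - 12)·sqrt(15) = 11*sqrt(15)

11*sqrt(15)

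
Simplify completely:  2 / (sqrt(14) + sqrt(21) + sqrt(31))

Group as (sqrt(14) + sqrt(31)) + sqrt(21); multiply by (sqrt(14) + sqrt(31)) - sqrt(21), then rationalise the remaining surd.

(-7*sqrt(186) + 2*sqrt(31) + 12*sqrt(21) + 19*sqrt(14))/290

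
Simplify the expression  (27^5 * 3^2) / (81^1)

27^5 = 3^15; 3^2 = 3^2; 81^1 = 3^4
Combine exponents: 3^13

3^13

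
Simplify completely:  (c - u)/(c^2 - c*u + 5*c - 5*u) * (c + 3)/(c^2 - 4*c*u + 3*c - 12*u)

Factor: c^2 - c*u + 5*c - 5*u = (c + 5)*(c - u);  c^2 - 4*c*u + 3*c - 12*u = (c - 4*u)*(c + 3)
Cancel the common factors (c + 3), (c - u).

-1/(-c^2 + 4*c*u - 5*c + 20*u)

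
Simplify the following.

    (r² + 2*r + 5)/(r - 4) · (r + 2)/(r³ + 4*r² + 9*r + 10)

Factor: r³ + 4*r² + 9*r + 10 = (r² + 2*r + 5)·(r + 2)
Cancel the common factors (r² + 2*r + 5), (r + 2).

1/(r - 4)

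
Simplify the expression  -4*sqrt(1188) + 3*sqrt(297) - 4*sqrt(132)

-23*sqrt(33)

4*sqrt(1188) = 24*sqrt(33); 3*sqrt(297) = 9*sqrt(33); 4*sqrt(132) = 8*sqrt(33)
Combine: (-24 + 9 - 8)·sqrt(33) = -23*sqrt(33)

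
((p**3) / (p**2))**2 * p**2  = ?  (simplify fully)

p**4

Inside the bracket: p**1
Raise to the power 2: p**2
Multiply by p**2: add exponents.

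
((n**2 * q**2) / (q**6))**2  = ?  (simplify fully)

Inside the bracket: n**2 * (q**-4)
Raise to the power 2: n**4 * (q**-8)

n**4/q**8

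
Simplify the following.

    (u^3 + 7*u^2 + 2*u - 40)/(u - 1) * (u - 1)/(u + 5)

u^2 + 2*u - 8

Factor: u^3 + 7*u^2 + 2*u - 40 = (u - 2)*(u + 4)*(u + 5)
Cancel the common factors (u + 5), (u - 1).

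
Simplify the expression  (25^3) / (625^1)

5^2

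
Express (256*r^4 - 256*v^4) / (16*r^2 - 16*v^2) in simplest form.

16*r^2 + 16*v^2

Difference of fourth powers: factor out (16*r^2 - 16*v^2).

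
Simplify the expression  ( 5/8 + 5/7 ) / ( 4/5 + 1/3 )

Numerator: 5/8 + 5/7 = 75/56
Denominator: 4/5 + 1/3 = 17/15
Divide: (75/56) · (15/17) = 1125/952

1125/952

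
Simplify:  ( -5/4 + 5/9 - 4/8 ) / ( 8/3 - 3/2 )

-43/42

Numerator: -5/4 + 5/9 - 4/8 = -43/36
Denominator: 8/3 - 3/2 = 7/6
Divide: (-43/36) · (6/7) = -43/42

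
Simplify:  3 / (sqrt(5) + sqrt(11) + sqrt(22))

Group as (sqrt(11) + sqrt(22)) + sqrt(5); multiply by (sqrt(11) + sqrt(22)) - sqrt(5), then rationalise the remaining surd.

(-33*sqrt(10) - 9*sqrt(22) + 24*sqrt(11) + 42*sqrt(5))/92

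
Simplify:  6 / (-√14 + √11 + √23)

Group as (√11 + √23) - √14; multiply by (√11 + √23) + √14, then rationalise the remaining surd.

(-10*√14 + √23 + 13*√11 + √3542)/51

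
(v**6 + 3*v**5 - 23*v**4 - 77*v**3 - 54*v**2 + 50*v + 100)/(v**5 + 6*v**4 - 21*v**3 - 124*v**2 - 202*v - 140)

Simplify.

(v**2 + 4*v - 5)/(v + 7)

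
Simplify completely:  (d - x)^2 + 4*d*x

(d + x)^2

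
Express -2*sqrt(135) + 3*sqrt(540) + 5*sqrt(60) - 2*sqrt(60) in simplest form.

18*sqrt(15)

2*sqrt(135) = 6*sqrt(15); 3*sqrt(540) = 18*sqrt(15); 5*sqrt(60) = 10*sqrt(15); 2*sqrt(60) = 4*sqrt(15)
Combine: (-6 + 18 + 10 - 4)·sqrt(15) = 18*sqrt(15)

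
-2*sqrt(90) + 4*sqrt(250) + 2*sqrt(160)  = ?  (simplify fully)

22*sqrt(10)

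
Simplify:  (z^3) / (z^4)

1/z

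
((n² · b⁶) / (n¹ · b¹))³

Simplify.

b^15*n³

Inside the bracket: n¹ · b⁵
Raise to the power 3: n³ · b^15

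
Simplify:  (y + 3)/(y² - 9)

1/(y - 3)

Factor: y² - 9 = (y + 3)·(y - 3)
Cancel the common factor (y + 3).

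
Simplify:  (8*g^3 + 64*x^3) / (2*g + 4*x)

4*g^2 - 8*g*x + 16*x^2

Factor as (a+b)(a^2-ab+b^2) with a=(2*g), b=(4*x).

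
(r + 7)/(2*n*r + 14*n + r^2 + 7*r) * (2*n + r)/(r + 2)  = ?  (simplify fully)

Factor: 2*n*r + 14*n + r^2 + 7*r = (r + 7)*(2*n + r)
Cancel the common factors (2*n + r), (r + 7).

1/(r + 2)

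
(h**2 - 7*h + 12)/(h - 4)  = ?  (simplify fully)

Factor: h**2 - 7*h + 12 = (h - 3)*(h - 4)
Cancel the common factor (h - 4).

h - 3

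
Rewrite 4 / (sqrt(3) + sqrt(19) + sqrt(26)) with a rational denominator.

(-2*sqrt(1482) - 4*sqrt(26) + 10*sqrt(19) + 42*sqrt(3))/53

Group as (sqrt(3) + sqrt(19)) + sqrt(26); multiply by (sqrt(3) + sqrt(19)) - sqrt(26), then rationalise the remaining surd.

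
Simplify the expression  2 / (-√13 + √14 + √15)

(-8*√13 + 6*√15 + 7*√14 + √2730)/146

Group as (√14 + √15) - √13; multiply by (√14 + √15) + √13, then rationalise the remaining surd.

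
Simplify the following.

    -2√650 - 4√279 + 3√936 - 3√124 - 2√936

-18*√31 - 4*√26

2√650 = 10*√26; 4√279 = 12*√31; 3√936 = 18*√26; 3√124 = 6*√31; 2√936 = 12*√26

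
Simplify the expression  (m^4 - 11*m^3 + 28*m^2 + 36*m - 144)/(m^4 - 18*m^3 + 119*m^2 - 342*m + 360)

(m + 2)/(m - 5)

Factor: m^4 - 11*m^3 + 28*m^2 + 36*m - 144 = (m - 4)*(m - 6)*(m + 2)*(m - 3);  m^4 - 18*m^3 + 119*m^2 - 342*m + 360 = (m - 3)*(m - 5)*(m - 6)*(m - 4)
Cancel the common factors (m - 4), (m - 6), (m - 3).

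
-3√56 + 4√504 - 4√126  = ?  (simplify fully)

3√56 = 6*√14; 4√504 = 24*√14; 4√126 = 12*√14
Combine: (-6 + 24 - 12)·√14 = 6*√14

6*√14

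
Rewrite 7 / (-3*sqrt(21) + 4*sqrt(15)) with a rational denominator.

(21*sqrt(21) + 28*sqrt(15))/51

Multiply numerator and denominator by 3*sqrt(21) + 4*sqrt(15).
Denominator becomes 51; numerator becomes 21*sqrt(21) + 28*sqrt(15).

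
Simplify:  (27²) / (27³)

3^(-3)

27² = 3^6; 27³ = 3^9
Combine exponents: 3^(-3)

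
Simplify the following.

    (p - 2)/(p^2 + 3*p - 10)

1/(p + 5)

Factor: p^2 + 3*p - 10 = (p + 5)*(p - 2)
Cancel the common factor (p - 2).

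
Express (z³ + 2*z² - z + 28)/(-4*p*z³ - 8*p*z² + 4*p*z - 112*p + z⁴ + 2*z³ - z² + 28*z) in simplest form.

Factor: z³ + 2*z² - z + 28 = (z + 4)·(z² - 2*z + 7);  -4*p*z³ - 8*p*z² + 4*p*z - 112*p + z⁴ + 2*z³ - z² + 28*z = (-4*p + z)·(z² - 2*z + 7)·(z + 4)
Cancel the common factors (z² - 2*z + 7), (z + 4).

1/(-4*p + z)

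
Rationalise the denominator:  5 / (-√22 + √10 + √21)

Group as (√10 + √21) - √22; multiply by (√10 + √21) + √22, then rationalise the remaining surd.

(-45*√22 + 55*√21 + 165*√10 + 20*√1155)/759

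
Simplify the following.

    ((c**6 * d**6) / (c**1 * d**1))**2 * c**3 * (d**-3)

c**13*d**7

Inside the bracket: c**5 * d**5
Raise to the power 2: c**10 * d**10
Multiply by c**3 * (d**-3): add exponents.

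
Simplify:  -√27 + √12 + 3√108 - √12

15*√3

√27 = 3*√3; √12 = 2*√3; 3√108 = 18*√3; √12 = 2*√3
Combine: (-3 + 2 + 18 - 2)·√3 = 15*√3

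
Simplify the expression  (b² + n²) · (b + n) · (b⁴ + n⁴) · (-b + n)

-b⁸ + n⁸

Telescope via difference of squares: (n+b)(n-b) = -b² + n², then repeat with the next factor.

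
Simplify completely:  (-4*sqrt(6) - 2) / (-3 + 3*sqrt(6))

(-26 - 6*sqrt(6))/15

Multiply numerator and denominator by -3*sqrt(6) - 3.
Denominator becomes -45; numerator becomes 18*sqrt(6) + 78.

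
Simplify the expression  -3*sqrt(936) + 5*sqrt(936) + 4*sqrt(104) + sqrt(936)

3*sqrt(936) = 18*sqrt(26); 5*sqrt(936) = 30*sqrt(26); 4*sqrt(104) = 8*sqrt(26); sqrt(936) = 6*sqrt(26)
Combine: (-18 + 30 + 8 + 6)·sqrt(26) = 26*sqrt(26)

26*sqrt(26)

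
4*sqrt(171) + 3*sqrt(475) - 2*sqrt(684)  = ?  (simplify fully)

15*sqrt(19)

4*sqrt(171) = 12*sqrt(19); 3*sqrt(475) = 15*sqrt(19); 2*sqrt(684) = 12*sqrt(19)
Combine: (12 + 15 - 12)·sqrt(19) = 15*sqrt(19)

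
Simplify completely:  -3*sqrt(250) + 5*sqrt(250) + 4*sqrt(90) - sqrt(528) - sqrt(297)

-7*sqrt(33) + 22*sqrt(10)

3*sqrt(250) = 15*sqrt(10); 5*sqrt(250) = 25*sqrt(10); 4*sqrt(90) = 12*sqrt(10); sqrt(528) = 4*sqrt(33); sqrt(297) = 3*sqrt(33)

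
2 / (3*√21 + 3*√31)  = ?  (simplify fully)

Multiply numerator and denominator by -3*√21 + 3*√31.
Denominator becomes 90; numerator becomes -6*√21 + 6*√31.

(-√21 + √31)/15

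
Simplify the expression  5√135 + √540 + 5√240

5√135 = 15*√15; √540 = 6*√15; 5√240 = 20*√15
Combine: (15 + 6 + 20)·√15 = 41*√15

41*√15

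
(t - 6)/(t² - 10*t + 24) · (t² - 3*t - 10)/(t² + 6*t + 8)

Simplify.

(t - 5)/(t² - 16)

Factor: t² - 10*t + 24 = (t - 4)·(t - 6);  t² - 3*t - 10 = (t - 5)·(t + 2);  t² + 6*t + 8 = (t + 2)·(t + 4)
Cancel the common factors (t - 6), (t + 2).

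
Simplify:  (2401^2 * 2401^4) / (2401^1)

7^20

2401^2 = 7^8; 2401^4 = 7^16; 2401^1 = 7^4
Combine exponents: 7^20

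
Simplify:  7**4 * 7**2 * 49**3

7**12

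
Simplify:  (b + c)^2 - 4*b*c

After expansion: b^2 - 2*b*c + c^2 — a perfect-square trinomial.

(b - c)^2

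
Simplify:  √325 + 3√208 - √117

14*√13

√325 = 5*√13; 3√208 = 12*√13; √117 = 3*√13
Combine: (5 + 12 - 3)·√13 = 14*√13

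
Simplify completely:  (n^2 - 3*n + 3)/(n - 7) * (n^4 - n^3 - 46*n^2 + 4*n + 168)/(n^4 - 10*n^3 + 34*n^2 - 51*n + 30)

(n^2 + 8*n + 12)/(n - 5)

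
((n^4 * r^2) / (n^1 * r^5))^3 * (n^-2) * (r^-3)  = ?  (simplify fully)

n^7/r^12

Inside the bracket: n^3 * (r^-3)
Raise to the power 3: n^9 * (r^-9)
Multiply by (n^-2) * (r^-3): add exponents.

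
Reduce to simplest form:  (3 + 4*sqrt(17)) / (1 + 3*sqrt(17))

Multiply numerator and denominator by -3*sqrt(17) + 1.
Denominator becomes -152; numerator becomes -201 - 5*sqrt(17).

(5*sqrt(17) + 201)/152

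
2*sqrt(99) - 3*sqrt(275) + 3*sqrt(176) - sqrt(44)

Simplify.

sqrt(11)

2*sqrt(99) = 6*sqrt(11); 3*sqrt(275) = 15*sqrt(11); 3*sqrt(176) = 12*sqrt(11); sqrt(44) = 2*sqrt(11)
Combine: (6 - 15 + 12 - 2)·sqrt(11) = sqrt(11)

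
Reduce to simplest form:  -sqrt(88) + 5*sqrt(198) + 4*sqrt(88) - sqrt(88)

19*sqrt(22)

sqrt(88) = 2*sqrt(22); 5*sqrt(198) = 15*sqrt(22); 4*sqrt(88) = 8*sqrt(22); sqrt(88) = 2*sqrt(22)
Combine: (-2 + 15 + 8 - 2)·sqrt(22) = 19*sqrt(22)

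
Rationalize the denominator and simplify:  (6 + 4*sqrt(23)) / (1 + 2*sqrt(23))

(8*sqrt(23) + 178)/91

Multiply numerator and denominator by -2*sqrt(23) + 1.
Denominator becomes -91; numerator becomes -178 - 8*sqrt(23).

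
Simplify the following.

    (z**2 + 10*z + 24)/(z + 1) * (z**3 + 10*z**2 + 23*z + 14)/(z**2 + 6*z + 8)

z**2 + 13*z + 42

Factor: z**2 + 10*z + 24 = (z + 6)*(z + 4);  z**3 + 10*z**2 + 23*z + 14 = (z + 1)*(z + 2)*(z + 7);  z**2 + 6*z + 8 = (z + 2)*(z + 4)
Cancel the common factors (z + 4), (z + 2), (z + 1).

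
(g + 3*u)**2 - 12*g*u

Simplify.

After expansion: g**2 - 6*g*u + 9*u**2 — a perfect-square trinomial.

(g - 3*u)**2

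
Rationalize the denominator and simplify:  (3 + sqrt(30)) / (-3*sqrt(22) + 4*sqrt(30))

(3*sqrt(22) + 4*sqrt(30) + 2*sqrt(165) + 40)/94

Multiply numerator and denominator by 3*sqrt(22) + 4*sqrt(30).
Denominator becomes 282; numerator becomes 9*sqrt(22) + 12*sqrt(30) + 6*sqrt(165) + 120.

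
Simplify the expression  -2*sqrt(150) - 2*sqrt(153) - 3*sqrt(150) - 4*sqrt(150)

-45*sqrt(6) - 6*sqrt(17)

2*sqrt(150) = 10*sqrt(6); 2*sqrt(153) = 6*sqrt(17); 3*sqrt(150) = 15*sqrt(6); 4*sqrt(150) = 20*sqrt(6)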